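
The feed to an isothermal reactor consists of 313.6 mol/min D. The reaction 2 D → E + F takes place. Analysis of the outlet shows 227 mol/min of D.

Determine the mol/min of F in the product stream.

For D: n = n₀ − 2ξ → 227 = 313.6 − 2ξ, giving ξ = 43.3 mol/min.
Outlet amounts (n = n₀ + ν ξ):
  D: 313.6 − 2(43.3) = 227
  E: 0 + 1(43.3) = 43.3
  F: 0 + 1(43.3) = 43.3

43.3 mol/min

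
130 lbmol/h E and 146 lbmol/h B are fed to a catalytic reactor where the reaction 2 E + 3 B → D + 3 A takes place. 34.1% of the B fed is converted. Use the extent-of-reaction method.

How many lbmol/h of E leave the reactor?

B reacted = 0.341 × 146 = 49.79 lbmol/h; ν_B = −3, so ξ = 49.79/3 = 16.6 lbmol/h.
Outlet amounts (n = n₀ + ν ξ):
  E: 130 − 2(16.6) = 96.81
  B: 146 − 3(16.6) = 96.21
  D: 0 + 1(16.6) = 16.6
  A: 0 + 3(16.6) = 49.79

96.8 lbmol/h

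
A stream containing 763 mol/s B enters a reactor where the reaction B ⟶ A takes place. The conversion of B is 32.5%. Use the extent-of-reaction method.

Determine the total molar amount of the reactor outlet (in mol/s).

763 mol/s

B reacted = 0.325 × 763 = 248 mol/s; ν_B = −1, so ξ = 248/1 = 248 mol/s.
Outlet amounts (n = n₀ + ν ξ):
  B: 763 − 1(248) = 515
  A: 0 + 1(248) = 248
Total out = 515 + 248 = 763 mol/s.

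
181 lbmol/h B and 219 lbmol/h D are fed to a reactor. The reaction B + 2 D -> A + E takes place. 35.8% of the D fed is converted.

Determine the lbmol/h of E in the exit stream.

39.2 lbmol/h

D reacted = 0.358 × 219 = 78.4 lbmol/h; ν_D = −2, so ξ = 78.4/2 = 39.2 lbmol/h.
Outlet amounts (n = n₀ + ν ξ):
  B: 181 − 1(39.2) = 141.8
  D: 219 − 2(39.2) = 140.6
  A: 0 + 1(39.2) = 39.2
  E: 0 + 1(39.2) = 39.2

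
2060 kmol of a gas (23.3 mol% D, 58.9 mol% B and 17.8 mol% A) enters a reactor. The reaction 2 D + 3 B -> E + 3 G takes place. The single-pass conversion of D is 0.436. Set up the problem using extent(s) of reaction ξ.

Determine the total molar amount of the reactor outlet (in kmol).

D reacted = 0.436 × 480 = 209.3 kmol; ν_D = −2, so ξ = 209.3/2 = 104.6 kmol.
Outlet amounts (n = n₀ + ν ξ):
  D: 480 − 2(104.6) = 270.7
  B: 1213 − 3(104.6) = 899.4
  E: 0 + 1(104.6) = 104.6
  G: 0 + 3(104.6) = 313.9
  A: 366.7 (inert)
Total out = 270.7 + 899.4 + 104.6 + 313.9 + 366.7 = 1955 kmol.

1960 kmol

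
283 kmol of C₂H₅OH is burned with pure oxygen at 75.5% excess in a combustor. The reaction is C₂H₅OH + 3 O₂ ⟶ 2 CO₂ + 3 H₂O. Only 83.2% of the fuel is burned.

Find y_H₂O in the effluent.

Stoichiometric O₂ = 3 × 283 = 849 kmol; O₂ fed = 849 × 1.755 = 1490 kmol.
Fuel reacted = 0.832 × 283 → ξ = 235.5 kmol.
Outlet (n = n₀ + ν ξ):
  C₂H₅OH: 283 − 1(235.5) = 47.54
  O₂: 1490 − 3(235.5) = 783.6
  CO₂: 0 + 2(235.5) = 470.9
  H₂O: 0 + 3(235.5) = 706.4
Total out = 2008 kmol; y_H₂O = 706.4 / 2008 = 0.3517.

0.352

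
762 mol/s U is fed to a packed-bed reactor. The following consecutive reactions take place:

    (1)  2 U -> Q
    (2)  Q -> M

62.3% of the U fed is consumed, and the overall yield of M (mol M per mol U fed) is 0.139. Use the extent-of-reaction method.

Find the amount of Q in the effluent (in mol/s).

131 mol/s

Conversion of U: U consumed = 2ξ₁ = 0.623 × 762 → ξ₁ = 237.4 mol/s.
Yield of M: 1ξ₂ / 762 = 0.139 → ξ₂ = 105.9 mol/s.
Outlet amounts (n = n₀ + Σ ν·ξ):
  U: 762 − 2(237.4) = 287.3
  Q: 0 + 1(237.4) − 1(105.9) = 131.4
  M: 0 + 1(105.9) = 105.9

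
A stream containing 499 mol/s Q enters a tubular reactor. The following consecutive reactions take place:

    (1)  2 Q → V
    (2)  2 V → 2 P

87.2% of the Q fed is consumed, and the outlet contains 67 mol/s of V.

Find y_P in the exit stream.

0.535

Conversion of Q: Q consumed = 2ξ₁ = 0.872 × 499 → ξ₁ = 217.6 mol/s.
V balance: n_V = 0 + 1ξ₁ − 2ξ₂ = 67 → ξ₂ = (1·217.6 − 67)/2 = 75.28 mol/s.
Outlet amounts (n = n₀ + Σ ν·ξ):
  Q: 499 − 2(217.6) = 63.87
  V: 0 + 1(217.6) − 2(75.28) = 67
  P: 0 + 2(75.28) = 150.6
Total out = 281.4 mol/s; y_P = 150.6 / 281.4 = 0.535.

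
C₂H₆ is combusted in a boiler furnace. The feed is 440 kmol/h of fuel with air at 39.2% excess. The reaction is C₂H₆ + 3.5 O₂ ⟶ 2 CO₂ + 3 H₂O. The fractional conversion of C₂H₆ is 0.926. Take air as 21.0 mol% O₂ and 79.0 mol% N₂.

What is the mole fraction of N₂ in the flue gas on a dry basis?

0.837

Stoichiometric O₂ = 3.5 × 440 = 1540 kmol/h; O₂ fed = 1540 × 1.392 = 2144 kmol/h.
N₂ fed = 2144 × 79/21 = 8064 kmol/h.
Fuel reacted = 0.926 × 440 → ξ = 407.4 kmol/h.
Outlet (n = n₀ + ν ξ):
  C₂H₆: 440 − 1(407.4) = 32.56
  O₂: 2144 − 3.5(407.4) = 717.6
  N₂: 8064 (inert)
  CO₂: 0 + 2(407.4) = 814.9
  H₂O: 0 + 3(407.4) = 1222
Dry total = 9629 kmol/h; y_N₂ (dry) = 8064 / 9629 = 0.8375.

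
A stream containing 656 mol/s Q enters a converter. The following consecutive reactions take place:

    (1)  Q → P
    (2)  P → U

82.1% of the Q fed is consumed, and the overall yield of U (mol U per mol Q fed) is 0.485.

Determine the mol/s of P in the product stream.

220 mol/s

Conversion of Q: Q consumed = 1ξ₁ = 0.821 × 656 → ξ₁ = 538.6 mol/s.
Yield of U: 1ξ₂ / 656 = 0.485 → ξ₂ = 318.2 mol/s.
Outlet amounts (n = n₀ + Σ ν·ξ):
  Q: 656 − 1(538.6) = 117.4
  P: 0 + 1(538.6) − 1(318.2) = 220.4
  U: 0 + 1(318.2) = 318.2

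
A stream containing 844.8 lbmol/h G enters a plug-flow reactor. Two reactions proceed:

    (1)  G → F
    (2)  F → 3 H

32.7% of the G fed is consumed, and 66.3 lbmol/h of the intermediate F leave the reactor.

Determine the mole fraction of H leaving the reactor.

Conversion of G: G consumed = 1ξ₁ = 0.327 × 844.8 → ξ₁ = 276.2 lbmol/h.
F balance: n_F = 0 + 1ξ₁ − 1ξ₂ = 66.3 → ξ₂ = (1·276.2 − 66.3)/1 = 209.9 lbmol/h.
Outlet amounts (n = n₀ + Σ ν·ξ):
  G: 844.8 − 1(276.2) = 568.6
  F: 0 + 1(276.2) − 1(209.9) = 66.3
  H: 0 + 3(209.9) = 629.8
Total out = 1265 lbmol/h; y_H = 629.8 / 1265 = 0.498.

0.498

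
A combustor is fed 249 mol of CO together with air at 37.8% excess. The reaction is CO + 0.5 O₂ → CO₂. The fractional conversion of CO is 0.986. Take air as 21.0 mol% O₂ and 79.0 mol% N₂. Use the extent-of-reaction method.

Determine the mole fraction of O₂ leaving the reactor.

Stoichiometric O₂ = 0.5 × 249 = 124.5 mol; O₂ fed = 124.5 × 1.378 = 171.6 mol.
N₂ fed = 171.6 × 79/21 = 645.4 mol.
Fuel reacted = 0.986 × 249 → ξ = 245.5 mol.
Outlet (n = n₀ + ν ξ):
  CO: 249 − 1(245.5) = 3.486
  O₂: 171.6 − 0.5(245.5) = 48.8
  N₂: 645.4 (inert)
  CO₂: 0 + 1(245.5) = 245.5
Total out = 943.2 mol; y_O₂ = 48.8 / 943.2 = 0.05174.

0.0517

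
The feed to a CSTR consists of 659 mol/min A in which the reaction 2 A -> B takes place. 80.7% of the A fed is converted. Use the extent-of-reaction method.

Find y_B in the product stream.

0.676

A reacted = 0.807 × 659 = 531.8 mol/min; ν_A = −2, so ξ = 531.8/2 = 265.9 mol/min.
Outlet amounts (n = n₀ + ν ξ):
  A: 659 − 2(265.9) = 127.2
  B: 0 + 1(265.9) = 265.9
Total out = 393.1 mol/min; y_B = 265.9 / 393.1 = 0.6764.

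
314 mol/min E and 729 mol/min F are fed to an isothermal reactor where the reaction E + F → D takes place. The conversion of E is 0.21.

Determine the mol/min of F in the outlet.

E reacted = 0.21 × 314 = 65.94 mol/min; ν_E = −1, so ξ = 65.94/1 = 65.94 mol/min.
Outlet amounts (n = n₀ + ν ξ):
  E: 314 − 1(65.94) = 248.1
  F: 729 − 1(65.94) = 663.1
  D: 0 + 1(65.94) = 65.94

663 mol/min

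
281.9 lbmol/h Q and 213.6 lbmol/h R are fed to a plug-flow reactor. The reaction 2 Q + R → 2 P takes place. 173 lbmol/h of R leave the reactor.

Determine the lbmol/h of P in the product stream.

For R: n = n₀ − 1ξ → 173 = 213.6 − 1ξ, giving ξ = 40.6 lbmol/h.
Outlet amounts (n = n₀ + ν ξ):
  Q: 281.9 − 2(40.6) = 200.7
  R: 213.6 − 1(40.6) = 173
  P: 0 + 2(40.6) = 81.2

81.2 lbmol/h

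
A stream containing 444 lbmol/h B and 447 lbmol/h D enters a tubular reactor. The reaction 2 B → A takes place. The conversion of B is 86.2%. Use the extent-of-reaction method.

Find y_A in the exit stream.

0.274

B reacted = 0.862 × 444 = 382.7 lbmol/h; ν_B = −2, so ξ = 382.7/2 = 191.4 lbmol/h.
Outlet amounts (n = n₀ + ν ξ):
  B: 444 − 2(191.4) = 61.27
  A: 0 + 1(191.4) = 191.4
  D: 447 (inert)
Total out = 699.6 lbmol/h; y_A = 191.4 / 699.6 = 0.2735.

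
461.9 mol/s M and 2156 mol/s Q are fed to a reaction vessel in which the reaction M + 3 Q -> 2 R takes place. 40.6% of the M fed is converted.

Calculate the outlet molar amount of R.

M reacted = 0.406 × 461.9 = 187.5 mol/s; ν_M = −1, so ξ = 187.5/1 = 187.5 mol/s.
Outlet amounts (n = n₀ + ν ξ):
  M: 461.9 − 1(187.5) = 274.4
  Q: 2156 − 3(187.5) = 1593
  R: 0 + 2(187.5) = 375.1

375 mol/s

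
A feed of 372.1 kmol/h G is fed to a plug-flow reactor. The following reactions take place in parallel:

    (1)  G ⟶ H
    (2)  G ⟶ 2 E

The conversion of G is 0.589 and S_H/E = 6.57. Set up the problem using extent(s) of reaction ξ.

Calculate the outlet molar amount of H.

204 kmol/h

Conversion of G: G consumed = 0.589 × 372.1 = 219.2 kmol/h = 1ξ₁ + 1ξ₂.
Selectivity: 1ξ₁ / (2ξ₂) = 6.57 → ξ₁ = 13.14 ξ₂.
Substitute: (1·13.14 + 1) ξ₂ = 219.2 → ξ₂ = 15.5 kmol/h, ξ₁ = 203.7 kmol/h.
Outlet amounts (n = n₀ + Σ ν·ξ):
  G: 372.1 − 1(203.7) − 1(15.5) = 152.9
  H: 0 + 1(203.7) = 203.7
  E: 0 + 2(15.5) = 31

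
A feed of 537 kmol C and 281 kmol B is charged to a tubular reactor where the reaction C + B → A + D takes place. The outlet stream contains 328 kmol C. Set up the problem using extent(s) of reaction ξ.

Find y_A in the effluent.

For C: n = n₀ − 1ξ → 328 = 537 − 1ξ, giving ξ = 209 kmol.
Outlet amounts (n = n₀ + ν ξ):
  C: 537 − 1(209) = 328
  B: 281 − 1(209) = 72
  A: 0 + 1(209) = 209
  D: 0 + 1(209) = 209
Total out = 818 kmol; y_A = 209 / 818 = 0.2555.

0.256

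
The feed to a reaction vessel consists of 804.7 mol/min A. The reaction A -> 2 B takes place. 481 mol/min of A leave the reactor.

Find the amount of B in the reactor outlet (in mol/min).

For A: n = n₀ − 1ξ → 481 = 804.7 − 1ξ, giving ξ = 323.7 mol/min.
Outlet amounts (n = n₀ + ν ξ):
  A: 804.7 − 1(323.7) = 481
  B: 0 + 2(323.7) = 647.4

647 mol/min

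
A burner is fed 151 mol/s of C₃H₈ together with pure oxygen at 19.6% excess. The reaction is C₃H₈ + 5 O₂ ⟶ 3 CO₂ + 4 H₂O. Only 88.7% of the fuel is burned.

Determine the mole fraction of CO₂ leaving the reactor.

Stoichiometric O₂ = 5 × 151 = 755 mol/s; O₂ fed = 755 × 1.196 = 903 mol/s.
Fuel reacted = 0.887 × 151 → ξ = 133.9 mol/s.
Outlet (n = n₀ + ν ξ):
  C₃H₈: 151 − 1(133.9) = 17.06
  O₂: 903 − 5(133.9) = 233.3
  CO₂: 0 + 3(133.9) = 401.8
  H₂O: 0 + 4(133.9) = 535.7
Total out = 1188 mol/s; y_CO₂ = 401.8 / 1188 = 0.3382.

0.338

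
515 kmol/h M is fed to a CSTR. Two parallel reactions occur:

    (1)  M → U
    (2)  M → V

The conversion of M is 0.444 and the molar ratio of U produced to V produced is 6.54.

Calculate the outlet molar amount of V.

Conversion of M: M consumed = 0.444 × 515 = 228.7 kmol/h = 1ξ₁ + 1ξ₂.
Selectivity: 1ξ₁ / (1ξ₂) = 6.54 → ξ₁ = 6.54 ξ₂.
Substitute: (1·6.54 + 1) ξ₂ = 228.7 → ξ₂ = 30.33 kmol/h, ξ₁ = 198.3 kmol/h.
Outlet amounts (n = n₀ + Σ ν·ξ):
  M: 515 − 1(198.3) − 1(30.33) = 286.3
  U: 0 + 1(198.3) = 198.3
  V: 0 + 1(30.33) = 30.33

30.3 kmol/h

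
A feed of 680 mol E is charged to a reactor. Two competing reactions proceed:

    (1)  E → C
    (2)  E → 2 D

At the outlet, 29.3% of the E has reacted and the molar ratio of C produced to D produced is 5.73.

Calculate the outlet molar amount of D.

32 mol

Conversion of E: E consumed = 0.293 × 680 = 199.2 mol = 1ξ₁ + 1ξ₂.
Selectivity: 1ξ₁ / (2ξ₂) = 5.73 → ξ₁ = 11.46 ξ₂.
Substitute: (1·11.46 + 1) ξ₂ = 199.2 → ξ₂ = 15.99 mol, ξ₁ = 183.2 mol.
Outlet amounts (n = n₀ + Σ ν·ξ):
  E: 680 − 1(183.2) − 1(15.99) = 480.8
  C: 0 + 1(183.2) = 183.2
  D: 0 + 2(15.99) = 31.98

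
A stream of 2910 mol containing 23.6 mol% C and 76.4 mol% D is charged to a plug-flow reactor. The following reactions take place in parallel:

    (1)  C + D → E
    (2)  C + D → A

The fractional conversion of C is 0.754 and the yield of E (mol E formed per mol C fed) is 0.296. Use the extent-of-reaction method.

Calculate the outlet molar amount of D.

Yield of E: 1ξ₁ / 686.8 = 0.296 → ξ₁ = 203.3 mol.
Conversion of C: 1ξ₁ + 1ξ₂ = 0.754 × 686.8 = 517.8 → ξ₂ = 314.5 mol.
Outlet amounts (n = n₀ + Σ ν·ξ):
  C: 686.8 − 1(203.3) − 1(314.5) = 168.9
  D: 2223 − 1(203.3) − 1(314.5) = 1705
  E: 0 + 1(203.3) = 203.3
  A: 0 + 1(314.5) = 314.5

1710 mol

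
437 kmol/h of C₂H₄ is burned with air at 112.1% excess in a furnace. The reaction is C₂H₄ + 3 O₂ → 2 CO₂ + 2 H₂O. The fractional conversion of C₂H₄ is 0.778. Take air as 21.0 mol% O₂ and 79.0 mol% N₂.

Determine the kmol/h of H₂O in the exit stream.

680 kmol/h

Stoichiometric O₂ = 3 × 437 = 1311 kmol/h; O₂ fed = 1311 × 2.121 = 2781 kmol/h.
N₂ fed = 2781 × 79/21 = 10460 kmol/h.
Fuel reacted = 0.778 × 437 → ξ = 340 kmol/h.
Outlet (n = n₀ + ν ξ):
  C₂H₄: 437 − 1(340) = 97.01
  O₂: 2781 − 3(340) = 1761
  N₂: 10460 (inert)
  CO₂: 0 + 2(340) = 680
  H₂O: 0 + 2(340) = 680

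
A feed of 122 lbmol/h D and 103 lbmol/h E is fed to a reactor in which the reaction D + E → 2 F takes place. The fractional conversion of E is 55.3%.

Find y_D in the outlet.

E reacted = 0.553 × 103 = 56.96 lbmol/h; ν_E = −1, so ξ = 56.96/1 = 56.96 lbmol/h.
Outlet amounts (n = n₀ + ν ξ):
  D: 122 − 1(56.96) = 65.04
  E: 103 − 1(56.96) = 46.04
  F: 0 + 2(56.96) = 113.9
Total out = 225 lbmol/h; y_D = 65.04 / 225 = 0.2891.

0.289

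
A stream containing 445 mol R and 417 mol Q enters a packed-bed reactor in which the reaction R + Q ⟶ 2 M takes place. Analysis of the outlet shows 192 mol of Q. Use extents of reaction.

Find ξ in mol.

For Q: n = n₀ − 1ξ → 192 = 417 − 1ξ, giving ξ = 225 mol.
Outlet amounts (n = n₀ + ν ξ):
  R: 445 − 1(225) = 220
  Q: 417 − 1(225) = 192
  M: 0 + 2(225) = 450

ξ = 225 mol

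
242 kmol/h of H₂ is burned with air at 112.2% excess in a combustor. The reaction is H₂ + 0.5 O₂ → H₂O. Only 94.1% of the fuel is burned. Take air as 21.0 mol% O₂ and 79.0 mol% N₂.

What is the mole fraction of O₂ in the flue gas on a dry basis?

0.127

Stoichiometric O₂ = 0.5 × 242 = 121 kmol/h; O₂ fed = 121 × 2.122 = 256.8 kmol/h.
N₂ fed = 256.8 × 79/21 = 965.9 kmol/h.
Fuel reacted = 0.941 × 242 → ξ = 227.7 kmol/h.
Outlet (n = n₀ + ν ξ):
  H₂: 242 − 1(227.7) = 14.28
  O₂: 256.8 − 0.5(227.7) = 142.9
  N₂: 965.9 (inert)
  H₂O: 0 + 1(227.7) = 227.7
Dry total = 1123 kmol/h; y_O₂ (dry) = 142.9 / 1123 = 0.1272.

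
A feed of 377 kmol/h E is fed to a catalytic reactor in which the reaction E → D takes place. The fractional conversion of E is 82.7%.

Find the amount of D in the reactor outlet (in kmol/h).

312 kmol/h

E reacted = 0.827 × 377 = 311.8 kmol/h; ν_E = −1, so ξ = 311.8/1 = 311.8 kmol/h.
Outlet amounts (n = n₀ + ν ξ):
  E: 377 − 1(311.8) = 65.22
  D: 0 + 1(311.8) = 311.8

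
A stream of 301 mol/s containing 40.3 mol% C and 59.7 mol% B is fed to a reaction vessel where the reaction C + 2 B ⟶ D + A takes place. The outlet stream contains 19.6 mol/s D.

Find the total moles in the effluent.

281 mol/s

For D: n = n₀ + 1ξ → 19.6 = 0 + 1ξ, giving ξ = 19.6 mol/s.
Outlet amounts (n = n₀ + ν ξ):
  C: 121.3 − 1(19.6) = 101.7
  B: 179.7 − 2(19.6) = 140.5
  D: 0 + 1(19.6) = 19.6
  A: 0 + 1(19.6) = 19.6
Total out = 101.7 + 140.5 + 19.6 + 19.6 = 281.4 mol/s.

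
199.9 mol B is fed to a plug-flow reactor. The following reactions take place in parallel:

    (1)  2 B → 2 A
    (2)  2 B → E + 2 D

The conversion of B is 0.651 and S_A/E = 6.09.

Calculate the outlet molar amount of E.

16.1 mol

Conversion of B: B consumed = 0.651 × 199.9 = 130.1 mol = 2ξ₁ + 2ξ₂.
Selectivity: 2ξ₁ / (1ξ₂) = 6.09 → ξ₁ = 3.045 ξ₂.
Substitute: (2·3.045 + 2) ξ₂ = 130.1 → ξ₂ = 16.09 mol, ξ₁ = 48.98 mol.
Outlet amounts (n = n₀ + Σ ν·ξ):
  B: 199.9 − 2(48.98) − 2(16.09) = 69.77
  A: 0 + 2(48.98) = 97.96
  E: 0 + 1(16.09) = 16.09
  D: 0 + 2(16.09) = 32.17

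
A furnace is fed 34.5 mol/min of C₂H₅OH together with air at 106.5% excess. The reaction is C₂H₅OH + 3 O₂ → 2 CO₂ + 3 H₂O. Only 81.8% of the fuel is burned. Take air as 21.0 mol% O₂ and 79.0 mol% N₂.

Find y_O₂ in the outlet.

Stoichiometric O₂ = 3 × 34.5 = 103.5 mol/min; O₂ fed = 103.5 × 2.065 = 213.7 mol/min.
N₂ fed = 213.7 × 79/21 = 804 mol/min.
Fuel reacted = 0.818 × 34.5 → ξ = 28.22 mol/min.
Outlet (n = n₀ + ν ξ):
  C₂H₅OH: 34.5 − 1(28.22) = 6.279
  O₂: 213.7 − 3(28.22) = 129.1
  N₂: 804 (inert)
  CO₂: 0 + 2(28.22) = 56.44
  H₂O: 0 + 3(28.22) = 84.66
Total out = 1080 mol/min; y_O₂ = 129.1 / 1080 = 0.1195.

0.119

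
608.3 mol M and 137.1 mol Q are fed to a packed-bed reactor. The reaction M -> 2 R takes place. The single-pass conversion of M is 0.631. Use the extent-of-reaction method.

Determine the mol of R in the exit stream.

768 mol

M reacted = 0.631 × 608.3 = 383.8 mol; ν_M = −1, so ξ = 383.8/1 = 383.8 mol.
Outlet amounts (n = n₀ + ν ξ):
  M: 608.3 − 1(383.8) = 224.5
  R: 0 + 2(383.8) = 767.7
  Q: 137.1 (inert)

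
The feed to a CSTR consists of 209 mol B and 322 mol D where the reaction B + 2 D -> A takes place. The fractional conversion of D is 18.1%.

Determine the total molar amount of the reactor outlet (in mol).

D reacted = 0.181 × 322 = 58.28 mol; ν_D = −2, so ξ = 58.28/2 = 29.14 mol.
Outlet amounts (n = n₀ + ν ξ):
  B: 209 − 1(29.14) = 179.9
  D: 322 − 2(29.14) = 263.7
  A: 0 + 1(29.14) = 29.14
Total out = 179.9 + 263.7 + 29.14 = 472.7 mol.

473 mol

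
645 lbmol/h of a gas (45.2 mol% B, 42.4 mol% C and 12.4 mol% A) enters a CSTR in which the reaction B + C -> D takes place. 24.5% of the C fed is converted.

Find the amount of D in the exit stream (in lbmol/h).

C reacted = 0.245 × 273.5 = 67 lbmol/h; ν_C = −1, so ξ = 67/1 = 67 lbmol/h.
Outlet amounts (n = n₀ + ν ξ):
  B: 291.5 − 1(67) = 224.5
  C: 273.5 − 1(67) = 206.5
  D: 0 + 1(67) = 67
  A: 79.98 (inert)

67 lbmol/h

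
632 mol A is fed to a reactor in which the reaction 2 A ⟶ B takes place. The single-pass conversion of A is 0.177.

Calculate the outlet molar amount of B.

55.9 mol

A reacted = 0.177 × 632 = 111.9 mol; ν_A = −2, so ξ = 111.9/2 = 55.93 mol.
Outlet amounts (n = n₀ + ν ξ):
  A: 632 − 2(55.93) = 520.1
  B: 0 + 1(55.93) = 55.93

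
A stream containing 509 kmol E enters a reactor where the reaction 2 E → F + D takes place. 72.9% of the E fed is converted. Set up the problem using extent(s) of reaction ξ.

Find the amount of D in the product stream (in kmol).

E reacted = 0.729 × 509 = 371.1 kmol; ν_E = −2, so ξ = 371.1/2 = 185.5 kmol.
Outlet amounts (n = n₀ + ν ξ):
  E: 509 − 2(185.5) = 137.9
  F: 0 + 1(185.5) = 185.5
  D: 0 + 1(185.5) = 185.5

186 kmol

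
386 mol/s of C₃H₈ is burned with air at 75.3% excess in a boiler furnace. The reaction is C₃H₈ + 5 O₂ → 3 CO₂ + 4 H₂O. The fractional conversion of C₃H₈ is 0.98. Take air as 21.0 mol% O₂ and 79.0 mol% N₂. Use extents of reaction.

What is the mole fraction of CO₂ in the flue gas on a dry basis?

0.0739

Stoichiometric O₂ = 5 × 386 = 1930 mol/s; O₂ fed = 1930 × 1.753 = 3383 mol/s.
N₂ fed = 3383 × 79/21 = 12730 mol/s.
Fuel reacted = 0.98 × 386 → ξ = 378.3 mol/s.
Outlet (n = n₀ + ν ξ):
  C₃H₈: 386 − 1(378.3) = 7.72
  O₂: 3383 − 5(378.3) = 1492
  N₂: 12730 (inert)
  CO₂: 0 + 3(378.3) = 1135
  H₂O: 0 + 4(378.3) = 1513
Dry total = 15360 mol/s; y_CO₂ (dry) = 1135 / 15360 = 0.07387.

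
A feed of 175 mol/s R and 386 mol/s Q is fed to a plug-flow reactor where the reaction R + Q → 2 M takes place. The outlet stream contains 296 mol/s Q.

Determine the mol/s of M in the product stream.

For Q: n = n₀ − 1ξ → 296 = 386 − 1ξ, giving ξ = 90 mol/s.
Outlet amounts (n = n₀ + ν ξ):
  R: 175 − 1(90) = 85
  Q: 386 − 1(90) = 296
  M: 0 + 2(90) = 180

180 mol/s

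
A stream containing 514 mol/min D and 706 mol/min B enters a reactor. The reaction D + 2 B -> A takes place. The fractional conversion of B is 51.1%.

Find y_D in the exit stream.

0.388

B reacted = 0.511 × 706 = 360.8 mol/min; ν_B = −2, so ξ = 360.8/2 = 180.4 mol/min.
Outlet amounts (n = n₀ + ν ξ):
  D: 514 − 1(180.4) = 333.6
  B: 706 − 2(180.4) = 345.2
  A: 0 + 1(180.4) = 180.4
Total out = 859.2 mol/min; y_D = 333.6 / 859.2 = 0.3883.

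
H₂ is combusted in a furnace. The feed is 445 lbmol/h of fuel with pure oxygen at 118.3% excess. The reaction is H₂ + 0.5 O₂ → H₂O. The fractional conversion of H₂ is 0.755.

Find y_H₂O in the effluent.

0.44

Stoichiometric O₂ = 0.5 × 445 = 222.5 lbmol/h; O₂ fed = 222.5 × 2.183 = 485.7 lbmol/h.
Fuel reacted = 0.755 × 445 → ξ = 336 lbmol/h.
Outlet (n = n₀ + ν ξ):
  H₂: 445 − 1(336) = 109
  O₂: 485.7 − 0.5(336) = 317.7
  H₂O: 0 + 1(336) = 336
Total out = 762.7 lbmol/h; y_H₂O = 336 / 762.7 = 0.4405.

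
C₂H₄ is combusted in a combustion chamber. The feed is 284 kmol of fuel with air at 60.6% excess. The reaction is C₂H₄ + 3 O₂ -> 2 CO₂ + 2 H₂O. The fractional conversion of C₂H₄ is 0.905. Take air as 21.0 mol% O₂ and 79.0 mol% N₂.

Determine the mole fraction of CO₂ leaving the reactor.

0.0756

Stoichiometric O₂ = 3 × 284 = 852 kmol; O₂ fed = 852 × 1.606 = 1368 kmol.
N₂ fed = 1368 × 79/21 = 5147 kmol.
Fuel reacted = 0.905 × 284 → ξ = 257 kmol.
Outlet (n = n₀ + ν ξ):
  C₂H₄: 284 − 1(257) = 26.98
  O₂: 1368 − 3(257) = 597.3
  N₂: 5147 (inert)
  CO₂: 0 + 2(257) = 514
  H₂O: 0 + 2(257) = 514
Total out = 6800 kmol; y_CO₂ = 514 / 6800 = 0.0756.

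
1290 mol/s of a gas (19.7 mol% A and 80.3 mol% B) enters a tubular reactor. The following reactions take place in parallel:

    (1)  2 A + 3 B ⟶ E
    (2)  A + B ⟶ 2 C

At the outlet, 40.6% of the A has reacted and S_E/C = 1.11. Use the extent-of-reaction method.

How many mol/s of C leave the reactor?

Conversion of A: A consumed = 0.406 × 254.1 = 103.2 mol/s = 2ξ₁ + 1ξ₂.
Selectivity: 1ξ₁ / (2ξ₂) = 1.11 → ξ₁ = 2.22 ξ₂.
Substitute: (2·2.22 + 1) ξ₂ = 103.2 → ξ₂ = 18.97 mol/s, ξ₁ = 42.11 mol/s.
Outlet amounts (n = n₀ + Σ ν·ξ):
  A: 254.1 − 2(42.11) − 1(18.97) = 151
  B: 1036 − 3(42.11) − 1(18.97) = 890.6
  E: 0 + 1(42.11) = 42.11
  C: 0 + 2(18.97) = 37.93

37.9 mol/s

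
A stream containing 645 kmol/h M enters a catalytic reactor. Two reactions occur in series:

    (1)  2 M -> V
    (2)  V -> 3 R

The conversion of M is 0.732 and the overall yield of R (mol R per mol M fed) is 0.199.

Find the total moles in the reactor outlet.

494 kmol/h

Conversion of M: M consumed = 2ξ₁ = 0.732 × 645 → ξ₁ = 236.1 kmol/h.
Yield of R: 3ξ₂ / 645 = 0.199 → ξ₂ = 42.79 kmol/h.
Outlet amounts (n = n₀ + Σ ν·ξ):
  M: 645 − 2(236.1) = 172.9
  V: 0 + 1(236.1) − 1(42.79) = 193.3
  R: 0 + 3(42.79) = 128.4
Total out = 172.9 + 193.3 + 128.4 = 494.5 kmol/h.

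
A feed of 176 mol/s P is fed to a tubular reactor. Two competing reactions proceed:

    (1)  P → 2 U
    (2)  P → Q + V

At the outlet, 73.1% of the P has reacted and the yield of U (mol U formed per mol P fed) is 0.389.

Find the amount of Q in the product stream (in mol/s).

94.4 mol/s

Yield of U: 2ξ₁ / 176 = 0.389 → ξ₁ = 34.23 mol/s.
Conversion of P: 1ξ₁ + 1ξ₂ = 0.731 × 176 = 128.7 → ξ₂ = 94.42 mol/s.
Outlet amounts (n = n₀ + Σ ν·ξ):
  P: 176 − 1(34.23) − 1(94.42) = 47.34
  U: 0 + 2(34.23) = 68.46
  Q: 0 + 1(94.42) = 94.42
  V: 0 + 1(94.42) = 94.42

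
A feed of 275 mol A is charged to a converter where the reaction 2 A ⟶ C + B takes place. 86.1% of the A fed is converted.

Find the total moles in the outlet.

275 mol

A reacted = 0.861 × 275 = 236.8 mol; ν_A = −2, so ξ = 236.8/2 = 118.4 mol.
Outlet amounts (n = n₀ + ν ξ):
  A: 275 − 2(118.4) = 38.22
  C: 0 + 1(118.4) = 118.4
  B: 0 + 1(118.4) = 118.4
Total out = 38.22 + 118.4 + 118.4 = 275 mol.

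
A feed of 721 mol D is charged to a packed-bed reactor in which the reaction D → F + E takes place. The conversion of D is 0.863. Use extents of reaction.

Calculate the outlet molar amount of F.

D reacted = 0.863 × 721 = 622.2 mol; ν_D = −1, so ξ = 622.2/1 = 622.2 mol.
Outlet amounts (n = n₀ + ν ξ):
  D: 721 − 1(622.2) = 98.78
  F: 0 + 1(622.2) = 622.2
  E: 0 + 1(622.2) = 622.2

622 mol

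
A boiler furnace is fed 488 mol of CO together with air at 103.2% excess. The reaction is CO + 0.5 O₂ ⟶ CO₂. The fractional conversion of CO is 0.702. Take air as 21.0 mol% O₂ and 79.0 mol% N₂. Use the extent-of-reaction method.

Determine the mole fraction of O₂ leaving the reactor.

0.121

Stoichiometric O₂ = 0.5 × 488 = 244 mol; O₂ fed = 244 × 2.032 = 495.8 mol.
N₂ fed = 495.8 × 79/21 = 1865 mol.
Fuel reacted = 0.702 × 488 → ξ = 342.6 mol.
Outlet (n = n₀ + ν ξ):
  CO: 488 − 1(342.6) = 145.4
  O₂: 495.8 − 0.5(342.6) = 324.5
  N₂: 1865 (inert)
  CO₂: 0 + 1(342.6) = 342.6
Total out = 2678 mol; y_O₂ = 324.5 / 2678 = 0.1212.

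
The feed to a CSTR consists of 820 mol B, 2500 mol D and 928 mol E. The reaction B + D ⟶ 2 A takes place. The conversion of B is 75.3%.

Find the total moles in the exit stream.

4250 mol

B reacted = 0.753 × 820 = 617.5 mol; ν_B = −1, so ξ = 617.5/1 = 617.5 mol.
Outlet amounts (n = n₀ + ν ξ):
  B: 820 − 1(617.5) = 202.5
  D: 2500 − 1(617.5) = 1883
  A: 0 + 2(617.5) = 1235
  E: 928 (inert)
Total out = 202.5 + 1883 + 1235 + 928 = 4248 mol.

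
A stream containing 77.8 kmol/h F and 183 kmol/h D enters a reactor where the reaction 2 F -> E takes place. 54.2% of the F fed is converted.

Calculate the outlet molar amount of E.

F reacted = 0.542 × 77.8 = 42.17 kmol/h; ν_F = −2, so ξ = 42.17/2 = 21.08 kmol/h.
Outlet amounts (n = n₀ + ν ξ):
  F: 77.8 − 2(21.08) = 35.63
  E: 0 + 1(21.08) = 21.08
  D: 183 (inert)

21.1 kmol/h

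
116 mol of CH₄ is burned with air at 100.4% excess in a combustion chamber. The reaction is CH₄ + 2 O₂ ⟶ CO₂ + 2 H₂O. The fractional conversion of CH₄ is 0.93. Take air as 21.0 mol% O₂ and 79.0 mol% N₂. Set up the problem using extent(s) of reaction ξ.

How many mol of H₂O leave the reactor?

Stoichiometric O₂ = 2 × 116 = 232 mol; O₂ fed = 232 × 2.004 = 464.9 mol.
N₂ fed = 464.9 × 79/21 = 1749 mol.
Fuel reacted = 0.93 × 116 → ξ = 107.9 mol.
Outlet (n = n₀ + ν ξ):
  CH₄: 116 − 1(107.9) = 8.12
  O₂: 464.9 − 2(107.9) = 249.2
  N₂: 1749 (inert)
  CO₂: 0 + 1(107.9) = 107.9
  H₂O: 0 + 2(107.9) = 215.8

216 mol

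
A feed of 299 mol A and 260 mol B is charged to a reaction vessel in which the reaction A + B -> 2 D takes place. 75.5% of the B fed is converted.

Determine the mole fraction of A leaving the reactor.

B reacted = 0.755 × 260 = 196.3 mol; ν_B = −1, so ξ = 196.3/1 = 196.3 mol.
Outlet amounts (n = n₀ + ν ξ):
  A: 299 − 1(196.3) = 102.7
  B: 260 − 1(196.3) = 63.7
  D: 0 + 2(196.3) = 392.6
Total out = 559 mol; y_A = 102.7 / 559 = 0.1837.

0.184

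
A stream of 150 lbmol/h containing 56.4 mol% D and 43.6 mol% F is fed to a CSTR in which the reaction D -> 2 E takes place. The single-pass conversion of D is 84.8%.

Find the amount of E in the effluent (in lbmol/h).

D reacted = 0.848 × 84.6 = 71.74 lbmol/h; ν_D = −1, so ξ = 71.74/1 = 71.74 lbmol/h.
Outlet amounts (n = n₀ + ν ξ):
  D: 84.6 − 1(71.74) = 12.86
  E: 0 + 2(71.74) = 143.5
  F: 65.4 (inert)

143 lbmol/h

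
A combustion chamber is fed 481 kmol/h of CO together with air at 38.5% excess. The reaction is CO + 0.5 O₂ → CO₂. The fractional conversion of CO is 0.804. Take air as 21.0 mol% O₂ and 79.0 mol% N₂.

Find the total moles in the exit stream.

1870 kmol/h

Stoichiometric O₂ = 0.5 × 481 = 240.5 kmol/h; O₂ fed = 240.5 × 1.385 = 333.1 kmol/h.
N₂ fed = 333.1 × 79/21 = 1253 kmol/h.
Fuel reacted = 0.804 × 481 → ξ = 386.7 kmol/h.
Outlet (n = n₀ + ν ξ):
  CO: 481 − 1(386.7) = 94.28
  O₂: 333.1 − 0.5(386.7) = 139.7
  N₂: 1253 (inert)
  CO₂: 0 + 1(386.7) = 386.7
Total out = 94.28 + 139.7 + 1253 + 386.7 = 1874 kmol/h.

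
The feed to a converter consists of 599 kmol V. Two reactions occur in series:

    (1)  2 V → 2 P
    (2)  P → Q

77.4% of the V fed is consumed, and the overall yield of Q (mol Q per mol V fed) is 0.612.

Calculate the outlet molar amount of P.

97 kmol

Conversion of V: V consumed = 2ξ₁ = 0.774 × 599 → ξ₁ = 231.8 kmol.
Yield of Q: 1ξ₂ / 599 = 0.612 → ξ₂ = 366.6 kmol.
Outlet amounts (n = n₀ + Σ ν·ξ):
  V: 599 − 2(231.8) = 135.4
  P: 0 + 2(231.8) − 1(366.6) = 97.04
  Q: 0 + 1(366.6) = 366.6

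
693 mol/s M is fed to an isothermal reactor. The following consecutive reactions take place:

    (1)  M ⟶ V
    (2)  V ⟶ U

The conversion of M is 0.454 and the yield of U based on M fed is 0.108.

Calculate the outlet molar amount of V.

Conversion of M: M consumed = 1ξ₁ = 0.454 × 693 → ξ₁ = 314.6 mol/s.
Yield of U: 1ξ₂ / 693 = 0.108 → ξ₂ = 74.84 mol/s.
Outlet amounts (n = n₀ + Σ ν·ξ):
  M: 693 − 1(314.6) = 378.4
  V: 0 + 1(314.6) − 1(74.84) = 239.8
  U: 0 + 1(74.84) = 74.84

240 mol/s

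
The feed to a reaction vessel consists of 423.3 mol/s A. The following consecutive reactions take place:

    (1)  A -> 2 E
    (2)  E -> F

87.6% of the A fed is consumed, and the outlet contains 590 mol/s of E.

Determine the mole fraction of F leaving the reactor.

Conversion of A: A consumed = 1ξ₁ = 0.876 × 423.3 → ξ₁ = 370.8 mol/s.
E balance: n_E = 0 + 2ξ₁ − 1ξ₂ = 590 → ξ₂ = (2·370.8 − 590)/1 = 151.6 mol/s.
Outlet amounts (n = n₀ + Σ ν·ξ):
  A: 423.3 − 1(370.8) = 52.49
  E: 0 + 2(370.8) − 1(151.6) = 590
  F: 0 + 1(151.6) = 151.6
Total out = 794.1 mol/s; y_F = 151.6 / 794.1 = 0.1909.

0.191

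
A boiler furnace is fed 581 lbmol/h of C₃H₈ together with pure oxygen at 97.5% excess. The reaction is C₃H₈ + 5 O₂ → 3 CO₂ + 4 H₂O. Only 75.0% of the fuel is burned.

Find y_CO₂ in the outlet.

0.194

Stoichiometric O₂ = 5 × 581 = 2905 lbmol/h; O₂ fed = 2905 × 1.975 = 5737 lbmol/h.
Fuel reacted = 0.75 × 581 → ξ = 435.8 lbmol/h.
Outlet (n = n₀ + ν ξ):
  C₃H₈: 581 − 1(435.8) = 145.2
  O₂: 5737 − 5(435.8) = 3559
  CO₂: 0 + 3(435.8) = 1307
  H₂O: 0 + 4(435.8) = 1743
Total out = 6754 lbmol/h; y_CO₂ = 1307 / 6754 = 0.1935.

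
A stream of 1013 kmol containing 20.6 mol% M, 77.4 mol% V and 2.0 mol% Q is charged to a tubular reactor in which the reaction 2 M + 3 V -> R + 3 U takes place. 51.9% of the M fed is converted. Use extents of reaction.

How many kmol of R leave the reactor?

54.2 kmol

M reacted = 0.519 × 208.7 = 108.3 kmol; ν_M = −2, so ξ = 108.3/2 = 54.15 kmol.
Outlet amounts (n = n₀ + ν ξ):
  M: 208.7 − 2(54.15) = 100.4
  V: 784.1 − 3(54.15) = 621.6
  R: 0 + 1(54.15) = 54.15
  U: 0 + 3(54.15) = 162.5
  Q: 20.26 (inert)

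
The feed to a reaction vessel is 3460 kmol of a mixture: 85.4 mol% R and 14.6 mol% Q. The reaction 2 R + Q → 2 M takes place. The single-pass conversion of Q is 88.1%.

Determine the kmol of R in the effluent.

Q reacted = 0.881 × 505.2 = 445 kmol; ν_Q = −1, so ξ = 445/1 = 445 kmol.
Outlet amounts (n = n₀ + ν ξ):
  R: 2955 − 2(445) = 2065
  Q: 505.2 − 1(445) = 60.11
  M: 0 + 2(445) = 890.1

2060 kmol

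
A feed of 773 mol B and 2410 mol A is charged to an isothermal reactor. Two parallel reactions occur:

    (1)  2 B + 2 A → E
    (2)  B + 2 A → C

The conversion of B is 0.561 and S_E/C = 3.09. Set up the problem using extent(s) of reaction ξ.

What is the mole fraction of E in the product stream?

0.0746

Conversion of B: B consumed = 0.561 × 773 = 433.7 mol = 2ξ₁ + 1ξ₂.
Selectivity: 1ξ₁ / (1ξ₂) = 3.09 → ξ₁ = 3.09 ξ₂.
Substitute: (2·3.09 + 1) ξ₂ = 433.7 → ξ₂ = 60.4 mol, ξ₁ = 186.6 mol.
Outlet amounts (n = n₀ + Σ ν·ξ):
  B: 773 − 2(186.6) − 1(60.4) = 339.3
  A: 2410 − 2(186.6) − 2(60.4) = 1916
  E: 0 + 1(186.6) = 186.6
  C: 0 + 1(60.4) = 60.4
Total out = 2502 mol; y_E = 186.6 / 2502 = 0.07458.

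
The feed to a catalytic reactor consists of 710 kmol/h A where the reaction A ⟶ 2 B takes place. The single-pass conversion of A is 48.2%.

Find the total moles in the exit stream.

A reacted = 0.482 × 710 = 342.2 kmol/h; ν_A = −1, so ξ = 342.2/1 = 342.2 kmol/h.
Outlet amounts (n = n₀ + ν ξ):
  A: 710 − 1(342.2) = 367.8
  B: 0 + 2(342.2) = 684.4
Total out = 367.8 + 684.4 = 1052 kmol/h.

1050 kmol/h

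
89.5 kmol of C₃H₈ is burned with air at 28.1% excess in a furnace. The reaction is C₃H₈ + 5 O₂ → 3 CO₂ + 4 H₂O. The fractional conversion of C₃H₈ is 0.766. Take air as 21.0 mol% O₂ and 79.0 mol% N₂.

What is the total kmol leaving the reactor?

Stoichiometric O₂ = 5 × 89.5 = 447.5 kmol; O₂ fed = 447.5 × 1.281 = 573.2 kmol.
N₂ fed = 573.2 × 79/21 = 2157 kmol.
Fuel reacted = 0.766 × 89.5 → ξ = 68.56 kmol.
Outlet (n = n₀ + ν ξ):
  C₃H₈: 89.5 − 1(68.56) = 20.94
  O₂: 573.2 − 5(68.56) = 230.5
  N₂: 2157 (inert)
  CO₂: 0 + 3(68.56) = 205.7
  H₂O: 0 + 4(68.56) = 274.2
Total out = 20.94 + 230.5 + 2157 + 205.7 + 274.2 = 2888 kmol.

2890 kmol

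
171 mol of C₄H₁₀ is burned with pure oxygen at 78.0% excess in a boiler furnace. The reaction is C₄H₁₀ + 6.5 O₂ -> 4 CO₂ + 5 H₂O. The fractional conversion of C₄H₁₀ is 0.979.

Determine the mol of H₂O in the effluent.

837 mol

Stoichiometric O₂ = 6.5 × 171 = 1112 mol; O₂ fed = 1112 × 1.780 = 1978 mol.
Fuel reacted = 0.979 × 171 → ξ = 167.4 mol.
Outlet (n = n₀ + ν ξ):
  C₄H₁₀: 171 − 1(167.4) = 3.591
  O₂: 1978 − 6.5(167.4) = 890.3
  CO₂: 0 + 4(167.4) = 669.6
  H₂O: 0 + 5(167.4) = 837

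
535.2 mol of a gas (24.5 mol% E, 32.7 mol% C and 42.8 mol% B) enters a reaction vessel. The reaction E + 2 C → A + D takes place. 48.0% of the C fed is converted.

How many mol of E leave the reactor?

89.1 mol

C reacted = 0.48 × 175 = 84 mol; ν_C = −2, so ξ = 84/2 = 42 mol.
Outlet amounts (n = n₀ + ν ξ):
  E: 131.1 − 1(42) = 89.12
  C: 175 − 2(42) = 91.01
  A: 0 + 1(42) = 42
  D: 0 + 1(42) = 42
  B: 229.1 (inert)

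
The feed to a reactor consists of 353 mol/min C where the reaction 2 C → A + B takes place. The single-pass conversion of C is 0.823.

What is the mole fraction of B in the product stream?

0.412

C reacted = 0.823 × 353 = 290.5 mol/min; ν_C = −2, so ξ = 290.5/2 = 145.3 mol/min.
Outlet amounts (n = n₀ + ν ξ):
  C: 353 − 2(145.3) = 62.48
  A: 0 + 1(145.3) = 145.3
  B: 0 + 1(145.3) = 145.3
Total out = 353 mol/min; y_B = 145.3 / 353 = 0.4115.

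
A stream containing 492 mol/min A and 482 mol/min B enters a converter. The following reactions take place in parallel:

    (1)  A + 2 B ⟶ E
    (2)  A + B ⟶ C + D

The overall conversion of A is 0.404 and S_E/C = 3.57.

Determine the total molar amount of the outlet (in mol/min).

Conversion of A: A consumed = 0.404 × 492 = 198.8 mol/min = 1ξ₁ + 1ξ₂.
Selectivity: 1ξ₁ / (1ξ₂) = 3.57 → ξ₁ = 3.57 ξ₂.
Substitute: (1·3.57 + 1) ξ₂ = 198.8 → ξ₂ = 43.49 mol/min, ξ₁ = 155.3 mol/min.
Outlet amounts (n = n₀ + Σ ν·ξ):
  A: 492 − 1(155.3) − 1(43.49) = 293.2
  B: 482 − 2(155.3) − 1(43.49) = 128
  E: 0 + 1(155.3) = 155.3
  C: 0 + 1(43.49) = 43.49
  D: 0 + 1(43.49) = 43.49
Total out = 293.2 + 128 + 155.3 + 43.49 + 43.49 = 663.5 mol/min.

663 mol/min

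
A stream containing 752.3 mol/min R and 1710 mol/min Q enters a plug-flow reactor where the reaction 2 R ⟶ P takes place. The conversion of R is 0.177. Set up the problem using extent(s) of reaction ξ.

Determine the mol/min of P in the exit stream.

66.6 mol/min

R reacted = 0.177 × 752.3 = 133.2 mol/min; ν_R = −2, so ξ = 133.2/2 = 66.58 mol/min.
Outlet amounts (n = n₀ + ν ξ):
  R: 752.3 − 2(66.58) = 619.1
  P: 0 + 1(66.58) = 66.58
  Q: 1710 (inert)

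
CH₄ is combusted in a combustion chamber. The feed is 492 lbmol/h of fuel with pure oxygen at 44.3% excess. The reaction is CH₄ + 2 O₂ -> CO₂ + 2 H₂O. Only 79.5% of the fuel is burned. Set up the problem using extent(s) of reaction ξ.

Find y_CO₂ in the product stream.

Stoichiometric O₂ = 2 × 492 = 984 lbmol/h; O₂ fed = 984 × 1.443 = 1420 lbmol/h.
Fuel reacted = 0.795 × 492 → ξ = 391.1 lbmol/h.
Outlet (n = n₀ + ν ξ):
  CH₄: 492 − 1(391.1) = 100.9
  O₂: 1420 − 2(391.1) = 637.6
  CO₂: 0 + 1(391.1) = 391.1
  H₂O: 0 + 2(391.1) = 782.3
Total out = 1912 lbmol/h; y_CO₂ = 391.1 / 1912 = 0.2046.

0.205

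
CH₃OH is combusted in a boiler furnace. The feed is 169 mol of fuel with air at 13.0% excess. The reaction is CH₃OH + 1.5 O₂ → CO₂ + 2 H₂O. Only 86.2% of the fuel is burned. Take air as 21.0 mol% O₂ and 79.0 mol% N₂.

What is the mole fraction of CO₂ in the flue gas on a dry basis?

0.111

Stoichiometric O₂ = 1.5 × 169 = 253.5 mol; O₂ fed = 253.5 × 1.130 = 286.5 mol.
N₂ fed = 286.5 × 79/21 = 1078 mol.
Fuel reacted = 0.862 × 169 → ξ = 145.7 mol.
Outlet (n = n₀ + ν ξ):
  CH₃OH: 169 − 1(145.7) = 23.32
  O₂: 286.5 − 1.5(145.7) = 67.94
  N₂: 1078 (inert)
  CO₂: 0 + 1(145.7) = 145.7
  H₂O: 0 + 2(145.7) = 291.4
Dry total = 1315 mol; y_CO₂ (dry) = 145.7 / 1315 = 0.1108.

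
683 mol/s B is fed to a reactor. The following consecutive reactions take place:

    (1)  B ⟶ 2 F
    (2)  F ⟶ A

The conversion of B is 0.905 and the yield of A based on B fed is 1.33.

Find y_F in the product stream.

Conversion of B: B consumed = 1ξ₁ = 0.905 × 683 → ξ₁ = 618.1 mol/s.
Yield of A: 1ξ₂ / 683 = 1.33 → ξ₂ = 908.4 mol/s.
Outlet amounts (n = n₀ + Σ ν·ξ):
  B: 683 − 1(618.1) = 64.88
  F: 0 + 2(618.1) − 1(908.4) = 327.8
  A: 0 + 1(908.4) = 908.4
Total out = 1301 mol/s; y_F = 327.8 / 1301 = 0.252.

0.252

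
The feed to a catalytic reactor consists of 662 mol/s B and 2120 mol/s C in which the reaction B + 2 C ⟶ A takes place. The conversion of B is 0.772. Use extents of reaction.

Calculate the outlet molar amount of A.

B reacted = 0.772 × 662 = 511.1 mol/s; ν_B = −1, so ξ = 511.1/1 = 511.1 mol/s.
Outlet amounts (n = n₀ + ν ξ):
  B: 662 − 1(511.1) = 150.9
  C: 2120 − 2(511.1) = 1098
  A: 0 + 1(511.1) = 511.1

511 mol/s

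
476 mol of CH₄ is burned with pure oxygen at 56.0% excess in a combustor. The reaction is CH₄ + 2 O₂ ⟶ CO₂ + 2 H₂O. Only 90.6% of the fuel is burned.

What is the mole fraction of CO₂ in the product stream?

Stoichiometric O₂ = 2 × 476 = 952 mol; O₂ fed = 952 × 1.560 = 1485 mol.
Fuel reacted = 0.906 × 476 → ξ = 431.3 mol.
Outlet (n = n₀ + ν ξ):
  CH₄: 476 − 1(431.3) = 44.74
  O₂: 1485 − 2(431.3) = 622.6
  CO₂: 0 + 1(431.3) = 431.3
  H₂O: 0 + 2(431.3) = 862.5
Total out = 1961 mol; y_CO₂ = 431.3 / 1961 = 0.2199.

0.22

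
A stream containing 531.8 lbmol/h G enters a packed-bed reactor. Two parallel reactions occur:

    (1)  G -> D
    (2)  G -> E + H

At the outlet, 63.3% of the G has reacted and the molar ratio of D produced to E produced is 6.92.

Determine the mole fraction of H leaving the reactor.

Conversion of G: G consumed = 0.633 × 531.8 = 336.6 lbmol/h = 1ξ₁ + 1ξ₂.
Selectivity: 1ξ₁ / (1ξ₂) = 6.92 → ξ₁ = 6.92 ξ₂.
Substitute: (1·6.92 + 1) ξ₂ = 336.6 → ξ₂ = 42.5 lbmol/h, ξ₁ = 294.1 lbmol/h.
Outlet amounts (n = n₀ + Σ ν·ξ):
  G: 531.8 − 1(294.1) − 1(42.5) = 195.2
  D: 0 + 1(294.1) = 294.1
  E: 0 + 1(42.5) = 42.5
  H: 0 + 1(42.5) = 42.5
Total out = 574.3 lbmol/h; y_H = 42.5 / 574.3 = 0.07401.

0.074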